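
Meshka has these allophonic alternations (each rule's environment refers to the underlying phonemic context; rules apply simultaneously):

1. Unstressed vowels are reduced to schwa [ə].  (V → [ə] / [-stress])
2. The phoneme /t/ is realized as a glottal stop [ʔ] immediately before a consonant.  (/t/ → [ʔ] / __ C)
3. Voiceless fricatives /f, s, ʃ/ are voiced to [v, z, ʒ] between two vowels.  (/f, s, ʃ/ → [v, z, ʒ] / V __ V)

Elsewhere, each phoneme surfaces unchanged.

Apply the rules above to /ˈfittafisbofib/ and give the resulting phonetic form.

/f/ (word-initial): rule 3 targets it, but not between two vowels → unchanged [f].
/i/ (between /f/ and /t/) fails the environment for rule 1, so it stays [i].
/t/ (between /i/ and /t/) occurs immediately before a consonant → [ʔ] by rule 2.
/t/ (between /t/ and /a/) is in the target of rule 2 but the environment (immediately before a consonant) is not met → [t].
/a/ (between /t/ and /f/): in an unstressed syllable, so rule 1 applies → [ə].
/f/ meets the environment for rule 3 (between two vowels) → [v].
/i/ (between /f/ and /s/): in an unstressed syllable, so rule 1 applies → [ə].
/s/ (between /i/ and /b/): rule 3 targets it, but not between two vowels → unchanged [s].
Rule 1 applies to /o/ (between /b/ and /f/: in an unstressed syllable) → [ə].
/f/ meets the environment for rule 3 (between two vowels) → [v].
Rule 1 applies to /i/ (between /f/ and /b/: in an unstressed syllable) → [ə].

[ˈfiʔtəvəsbəvəb]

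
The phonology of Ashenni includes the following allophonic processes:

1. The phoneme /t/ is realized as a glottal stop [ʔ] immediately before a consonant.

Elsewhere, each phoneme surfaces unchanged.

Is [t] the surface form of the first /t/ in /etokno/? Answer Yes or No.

/t/ — between /e/ and /o/; rule 1 does not apply here → [t].
The actual realization is [t], which matches [t].

Yes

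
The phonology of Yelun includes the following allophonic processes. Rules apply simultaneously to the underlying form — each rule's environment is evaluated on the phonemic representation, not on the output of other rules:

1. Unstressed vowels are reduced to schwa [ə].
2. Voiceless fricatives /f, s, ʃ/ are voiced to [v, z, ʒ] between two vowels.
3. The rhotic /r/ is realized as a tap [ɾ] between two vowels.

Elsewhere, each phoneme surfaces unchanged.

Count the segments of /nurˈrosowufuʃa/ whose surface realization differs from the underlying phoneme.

8

Segments that undergo a rule: /u/ → [ə] (rule 1); /s/ → [z] (rule 2); /o/ → [ə] (rule 1); /u/ → [ə] (rule 1); /f/ → [v] (rule 2); /u/ → [ə] (rule 1); /ʃ/ → [ʒ] (rule 2); /a/ → [ə] (rule 1).
All other segments surface unchanged.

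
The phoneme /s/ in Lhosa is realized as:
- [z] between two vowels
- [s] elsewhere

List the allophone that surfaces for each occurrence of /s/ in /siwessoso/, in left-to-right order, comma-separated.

[s], [s], [s], [z]

Occurrence 1 (position 1): no conditioning environment matches → elsewhere allophone [s].
Occurrence 2 (position 5): no conditioning environment matches → elsewhere allophone [s].
Occurrence 3 (position 6): no conditioning environment matches → elsewhere allophone [s].
Occurrence 4 (position 8): between two vowels → [z].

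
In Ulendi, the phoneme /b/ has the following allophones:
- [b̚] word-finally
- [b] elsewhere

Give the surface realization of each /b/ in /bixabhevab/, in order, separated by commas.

[b], [b], [b̚]

Occurrence 1 (position 1): no conditioning environment matches → elsewhere allophone [b].
Occurrence 2 (position 5): no conditioning environment matches → elsewhere allophone [b].
Occurrence 3 (position 10): word-finally → [b̚].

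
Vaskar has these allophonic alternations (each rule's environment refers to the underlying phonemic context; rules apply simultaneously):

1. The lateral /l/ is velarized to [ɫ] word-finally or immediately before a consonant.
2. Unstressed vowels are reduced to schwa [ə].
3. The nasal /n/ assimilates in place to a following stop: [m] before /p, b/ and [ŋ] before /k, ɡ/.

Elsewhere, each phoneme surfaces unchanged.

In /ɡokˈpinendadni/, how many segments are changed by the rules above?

Segments that undergo a rule: /o/ → [ə] (rule 2); /e/ → [ə] (rule 2); /a/ → [ə] (rule 2); /i/ → [ə] (rule 2).
All other segments surface unchanged.

4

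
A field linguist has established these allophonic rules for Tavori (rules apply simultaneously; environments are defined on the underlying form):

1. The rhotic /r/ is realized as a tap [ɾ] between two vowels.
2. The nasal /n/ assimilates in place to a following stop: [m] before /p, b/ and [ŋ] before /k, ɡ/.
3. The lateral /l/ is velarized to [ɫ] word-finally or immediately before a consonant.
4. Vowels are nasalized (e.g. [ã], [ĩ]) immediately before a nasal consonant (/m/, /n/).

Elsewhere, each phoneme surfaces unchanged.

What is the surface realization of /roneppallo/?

/r/ — word-initial; rule 1 does not apply here → [r].
/o/ (between /r/ and /n/): before a nasal consonant, so rule 4 applies → [õ].
/n/ — between /o/ and /e/; rule 2 does not apply here → [n].
/e/ (between /n/ and /p/) fails the environment for rule 4, so it stays [e].
/p/ — not in any rule's target class → [p].
/p/ stays [p].
/a/ (between /p/ and /l/) fails the environment for rule 4, so it stays [a].
/l/ (between /a/ and /l/) occurs word-finally or immediately before a consonant → [ɫ] by rule 3.
/l/ (between /l/ and /o/): rule 3 targets it, but not word-finally or immediately before a consonant → unchanged [l].
/o/ (word-final) fails the environment for rule 4, so it stays [o].

[rõneppaɫlo]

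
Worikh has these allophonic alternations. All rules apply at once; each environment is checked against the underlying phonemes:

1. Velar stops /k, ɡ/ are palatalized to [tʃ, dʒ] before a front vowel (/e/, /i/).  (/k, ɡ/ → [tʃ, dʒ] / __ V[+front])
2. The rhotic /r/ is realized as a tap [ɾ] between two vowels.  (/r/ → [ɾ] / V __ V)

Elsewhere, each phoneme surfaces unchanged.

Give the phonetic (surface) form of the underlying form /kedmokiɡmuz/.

/k/ (word-initial): before a front vowel, so rule 1 applies → [tʃ].
/e/ stays [e].
/d/ stays [d].
/m/ (between /d/ and /o/) is unaffected → [m].
/o/ (between /m/ and /k/) is unaffected → [o].
/k/ (between /o/ and /i/): before a front vowel, so rule 1 applies → [tʃ].
/i/ (between /k/ and /ɡ/): no rule targets it → [i].
/ɡ/ — between /i/ and /m/; rule 1 does not apply here → [ɡ].
/m/ (between /ɡ/ and /u/): no rule targets it → [m].
/u/ stays [u].
/z/ (word-final) is unaffected → [z].

[tʃedmotʃiɡmuz]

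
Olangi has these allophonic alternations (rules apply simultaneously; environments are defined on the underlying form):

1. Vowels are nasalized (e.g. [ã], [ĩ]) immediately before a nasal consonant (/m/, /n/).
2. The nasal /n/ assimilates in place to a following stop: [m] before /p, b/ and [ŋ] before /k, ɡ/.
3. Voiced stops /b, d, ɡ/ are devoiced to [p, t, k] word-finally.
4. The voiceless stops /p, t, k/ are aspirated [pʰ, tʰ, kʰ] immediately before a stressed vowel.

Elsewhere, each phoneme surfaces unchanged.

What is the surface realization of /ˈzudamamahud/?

/z/ — not in any rule's target class → [z].
/u/ — between /z/ and /d/; rule 1 does not apply here → [u].
/d/ — between /u/ and /a/; rule 3 does not apply here → [d].
/a/ meets the environment for rule 1 (before a nasal consonant) → [ã].
/m/ stays [m].
/a/ meets the environment for rule 1 (before a nasal consonant) → [ã].
/m/ stays [m].
/a/ — between /m/ and /h/; rule 1 does not apply here → [a].
/h/ (between /a/ and /u/) is unaffected → [h].
/u/ — between /h/ and /d/; rule 1 does not apply here → [u].
/d/ meets the environment for rule 3 (word-finally) → [t].

[ˈzudãmãmahut]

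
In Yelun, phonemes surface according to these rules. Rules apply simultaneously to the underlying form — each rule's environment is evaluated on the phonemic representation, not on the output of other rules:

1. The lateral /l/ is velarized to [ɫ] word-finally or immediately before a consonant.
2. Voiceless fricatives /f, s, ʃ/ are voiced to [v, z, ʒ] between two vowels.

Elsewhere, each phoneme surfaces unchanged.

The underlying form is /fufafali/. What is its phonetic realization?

[fuvavali]

/f/ (word-initial) is in the target of rule 2 but the environment (between two vowels) is not met → [f].
/u/ (between /f/ and /f/) is unaffected → [u].
Rule 2 applies to /f/ (between /u/ and /a/: between two vowels) → [v].
/a/ — not in any rule's target class → [a].
/f/ meets the environment for rule 2 (between two vowels) → [v].
/a/ stays [a].
/l/ (between /a/ and /i/): rule 1 targets it, but not word-finally or immediately before a consonant → unchanged [l].
/i/ (word-final): no rule targets it → [i].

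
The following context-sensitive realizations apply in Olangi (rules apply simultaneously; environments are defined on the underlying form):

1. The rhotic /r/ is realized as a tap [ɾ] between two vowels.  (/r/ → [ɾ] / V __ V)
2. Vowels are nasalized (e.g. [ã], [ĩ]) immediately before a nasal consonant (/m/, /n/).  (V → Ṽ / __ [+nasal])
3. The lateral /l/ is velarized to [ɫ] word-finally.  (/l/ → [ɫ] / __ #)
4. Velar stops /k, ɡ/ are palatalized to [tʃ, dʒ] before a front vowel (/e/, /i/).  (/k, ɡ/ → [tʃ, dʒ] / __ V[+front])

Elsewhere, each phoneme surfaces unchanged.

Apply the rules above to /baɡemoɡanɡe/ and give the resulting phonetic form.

[badʒẽmoɡãndʒe]

/b/ stays [b].
/a/ (between /b/ and /ɡ/) is in the target of rule 2 but the environment (before a nasal consonant) is not met → [a].
/ɡ/ meets the environment for rule 4 (before a front vowel) → [dʒ].
/e/ meets the environment for rule 2 (before a nasal consonant) → [ẽ].
/m/ — not in any rule's target class → [m].
/o/ (between /m/ and /ɡ/) is in the target of rule 2 but the environment (before a nasal consonant) is not met → [o].
/ɡ/ — between /o/ and /a/; rule 4 does not apply here → [ɡ].
/a/ (between /ɡ/ and /n/): before a nasal consonant, so rule 2 applies → [ã].
/n/ stays [n].
Rule 4 applies to /ɡ/ (between /n/ and /e/: before a front vowel) → [dʒ].
/e/ (word-final) is in the target of rule 2 but the environment (before a nasal consonant) is not met → [e].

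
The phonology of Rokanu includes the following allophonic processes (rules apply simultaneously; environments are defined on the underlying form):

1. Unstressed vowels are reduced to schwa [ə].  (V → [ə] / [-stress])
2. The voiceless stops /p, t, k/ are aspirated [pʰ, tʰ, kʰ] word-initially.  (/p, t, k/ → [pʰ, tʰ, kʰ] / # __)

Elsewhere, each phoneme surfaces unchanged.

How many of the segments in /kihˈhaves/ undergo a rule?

Segments that undergo a rule: /k/ → [kʰ] (rule 2); /i/ → [ə] (rule 1); /e/ → [ə] (rule 1).
All other segments surface unchanged.

3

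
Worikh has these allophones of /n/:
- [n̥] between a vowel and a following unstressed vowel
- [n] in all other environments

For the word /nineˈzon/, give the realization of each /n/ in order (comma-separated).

Occurrence 1 (position 1): no conditioning environment matches → elsewhere allophone [n].
Occurrence 2 (position 3): between a vowel and a following unstressed vowel → [n̥].
Occurrence 3 (position 7): no conditioning environment matches → elsewhere allophone [n].

[n], [n̥], [n]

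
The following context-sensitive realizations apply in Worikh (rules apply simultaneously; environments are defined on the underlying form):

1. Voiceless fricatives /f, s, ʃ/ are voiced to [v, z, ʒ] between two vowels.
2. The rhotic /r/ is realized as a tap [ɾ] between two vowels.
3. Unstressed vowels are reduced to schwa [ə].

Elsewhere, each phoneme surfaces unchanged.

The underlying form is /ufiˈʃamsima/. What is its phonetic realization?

/u/ (word-initial): in an unstressed syllable, so rule 3 applies → [ə].
/f/ (between /u/ and /i/): between two vowels, so rule 1 applies → [v].
/i/ — between /f/ and /ʃ/, in an unstressed syllable — surfaces as [ə] (rule 3).
/ʃ/ (between /i/ and /a/) occurs between two vowels → [ʒ] by rule 1.
/a/ (between /ʃ/ and /m/): rule 3 targets it, but not in an unstressed syllable → unchanged [a].
/s/ (between /m/ and /i/) fails the environment for rule 1, so it stays [s].
/i/ (between /s/ and /m/) occurs in an unstressed syllable → [ə] by rule 3.
/a/ meets the environment for rule 3 (in an unstressed syllable) → [ə].

[əvəˈʒamsəmə]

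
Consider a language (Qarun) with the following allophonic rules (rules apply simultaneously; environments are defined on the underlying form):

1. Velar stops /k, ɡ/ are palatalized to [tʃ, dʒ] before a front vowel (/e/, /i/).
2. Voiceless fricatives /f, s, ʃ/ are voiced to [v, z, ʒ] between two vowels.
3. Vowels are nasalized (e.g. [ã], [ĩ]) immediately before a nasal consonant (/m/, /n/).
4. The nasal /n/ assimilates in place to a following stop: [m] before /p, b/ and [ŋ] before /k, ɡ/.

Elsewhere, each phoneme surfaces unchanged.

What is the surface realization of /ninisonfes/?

[nĩnizõnfes]

/n/ — word-initial; rule 4 does not apply here → [n].
/i/ — between /n/ and /n/, before a nasal consonant — surfaces as [ĩ] (rule 3).
/n/ (between /i/ and /i/) is in the target of rule 4 but the environment (before a labial or velar stop) is not met → [n].
/i/ (between /n/ and /s/) is in the target of rule 3 but the environment (before a nasal consonant) is not met → [i].
/s/ (between /i/ and /o/): between two vowels, so rule 2 applies → [z].
Rule 3 applies to /o/ (between /s/ and /n/: before a nasal consonant) → [õ].
/n/ (between /o/ and /f/) fails the environment for rule 4, so it stays [n].
/f/ (between /n/ and /e/) is in the target of rule 2 but the environment (between two vowels) is not met → [f].
/e/ (between /f/ and /s/) fails the environment for rule 3, so it stays [e].
/s/ (word-final): rule 2 targets it, but not between two vowels → unchanged [s].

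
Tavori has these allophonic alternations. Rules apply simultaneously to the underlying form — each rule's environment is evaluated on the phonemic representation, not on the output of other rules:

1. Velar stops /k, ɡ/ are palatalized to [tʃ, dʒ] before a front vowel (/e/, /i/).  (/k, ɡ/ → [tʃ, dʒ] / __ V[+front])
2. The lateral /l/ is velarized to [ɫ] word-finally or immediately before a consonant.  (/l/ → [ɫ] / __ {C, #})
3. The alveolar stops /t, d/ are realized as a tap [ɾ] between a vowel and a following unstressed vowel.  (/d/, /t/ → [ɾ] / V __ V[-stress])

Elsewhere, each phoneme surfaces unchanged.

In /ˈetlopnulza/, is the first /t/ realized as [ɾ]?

No

/t/ (between /e/ and /l/) fails the environment for rule 3, so it stays [t].
The actual realization is [t], not [ɾ].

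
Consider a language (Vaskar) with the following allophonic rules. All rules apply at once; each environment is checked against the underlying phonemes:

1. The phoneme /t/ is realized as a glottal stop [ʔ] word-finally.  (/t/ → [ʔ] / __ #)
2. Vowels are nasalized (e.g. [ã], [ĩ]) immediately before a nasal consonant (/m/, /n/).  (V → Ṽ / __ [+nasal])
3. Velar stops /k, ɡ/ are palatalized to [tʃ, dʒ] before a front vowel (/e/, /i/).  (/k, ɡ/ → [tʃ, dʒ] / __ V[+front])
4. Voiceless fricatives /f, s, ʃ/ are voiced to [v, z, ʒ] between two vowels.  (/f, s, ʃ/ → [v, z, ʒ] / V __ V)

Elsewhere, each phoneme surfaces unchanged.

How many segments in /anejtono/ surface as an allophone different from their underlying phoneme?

2

Segments that undergo a rule: /a/ → [ã] (rule 2); /o/ → [õ] (rule 2).
All other segments surface unchanged.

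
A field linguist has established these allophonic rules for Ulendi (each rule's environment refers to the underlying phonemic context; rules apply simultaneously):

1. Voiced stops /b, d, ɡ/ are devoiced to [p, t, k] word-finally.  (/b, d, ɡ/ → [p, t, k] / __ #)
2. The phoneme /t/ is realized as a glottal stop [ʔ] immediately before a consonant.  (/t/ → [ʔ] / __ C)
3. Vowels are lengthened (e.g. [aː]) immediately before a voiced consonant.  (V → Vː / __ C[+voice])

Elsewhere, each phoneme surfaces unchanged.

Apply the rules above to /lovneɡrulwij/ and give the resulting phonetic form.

/l/ — not in any rule's target class → [l].
/o/ meets the environment for rule 3 (before a voiced consonant) → [oː].
/v/ (between /o/ and /n/) is unaffected → [v].
/n/ (between /v/ and /e/): no rule targets it → [n].
/e/ — between /n/ and /ɡ/, before a voiced consonant — surfaces as [eː] (rule 3).
/ɡ/ (between /e/ and /r/): rule 1 targets it, but not word-finally → unchanged [ɡ].
/r/ (between /ɡ/ and /u/) is unaffected → [r].
/u/ meets the environment for rule 3 (before a voiced consonant) → [uː].
/l/ stays [l].
/w/ (between /l/ and /i/) is unaffected → [w].
/i/ (between /w/ and /j/) occurs before a voiced consonant → [iː] by rule 3.
/j/ (word-final): no rule targets it → [j].

[loːvneːɡruːlwiːj]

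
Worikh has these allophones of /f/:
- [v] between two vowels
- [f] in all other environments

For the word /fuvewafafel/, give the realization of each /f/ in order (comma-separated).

[f], [v], [v]

Occurrence 1 (position 1): no conditioning environment matches → elsewhere allophone [f].
Occurrence 2 (position 7): between two vowels → [v].
Occurrence 3 (position 9): between two vowels → [v].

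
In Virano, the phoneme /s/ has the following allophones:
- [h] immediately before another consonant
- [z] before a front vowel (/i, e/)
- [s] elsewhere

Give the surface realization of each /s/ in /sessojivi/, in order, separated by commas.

Occurrence 1 (position 1): before a front vowel (/i, e/) → [z].
Occurrence 2 (position 3): immediately before another consonant → [h].
Occurrence 3 (position 4): no conditioning environment matches → elsewhere allophone [s].

[z], [h], [s]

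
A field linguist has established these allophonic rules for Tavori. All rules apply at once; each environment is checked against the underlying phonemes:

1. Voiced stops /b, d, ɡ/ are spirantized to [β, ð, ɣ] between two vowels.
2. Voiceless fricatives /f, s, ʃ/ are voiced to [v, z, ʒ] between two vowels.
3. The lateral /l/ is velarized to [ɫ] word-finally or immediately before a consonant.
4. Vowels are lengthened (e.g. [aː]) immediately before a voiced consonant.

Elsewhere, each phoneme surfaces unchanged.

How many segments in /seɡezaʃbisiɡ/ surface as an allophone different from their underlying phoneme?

5

Segments that undergo a rule: /e/ → [eː] (rule 4); /ɡ/ → [ɣ] (rule 1); /e/ → [eː] (rule 4); /s/ → [z] (rule 2); /i/ → [iː] (rule 4).
All other segments surface unchanged.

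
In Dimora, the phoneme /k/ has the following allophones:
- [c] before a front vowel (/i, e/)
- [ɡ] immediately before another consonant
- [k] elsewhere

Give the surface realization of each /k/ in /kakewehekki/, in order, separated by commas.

[k], [c], [ɡ], [c]

Occurrence 1 (position 1): no conditioning environment matches → elsewhere allophone [k].
Occurrence 2 (position 3): before a front vowel (/i, e/) → [c].
Occurrence 3 (position 9): immediately before another consonant → [ɡ].
Occurrence 4 (position 10): before a front vowel (/i, e/) → [c].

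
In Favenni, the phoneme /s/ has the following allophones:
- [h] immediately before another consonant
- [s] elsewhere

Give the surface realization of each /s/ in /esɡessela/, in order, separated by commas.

[h], [h], [s]

Occurrence 1 (position 2): immediately before another consonant → [h].
Occurrence 2 (position 5): immediately before another consonant → [h].
Occurrence 3 (position 6): no conditioning environment matches → elsewhere allophone [s].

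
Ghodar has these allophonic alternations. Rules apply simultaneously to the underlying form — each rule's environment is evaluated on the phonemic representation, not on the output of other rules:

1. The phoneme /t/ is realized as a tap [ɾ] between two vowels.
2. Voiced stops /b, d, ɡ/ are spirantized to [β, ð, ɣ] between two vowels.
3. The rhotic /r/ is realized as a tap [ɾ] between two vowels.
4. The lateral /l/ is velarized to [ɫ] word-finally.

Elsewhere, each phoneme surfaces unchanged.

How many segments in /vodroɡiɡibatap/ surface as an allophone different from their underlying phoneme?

Segments that undergo a rule: /ɡ/ → [ɣ] (rule 2); /ɡ/ → [ɣ] (rule 2); /b/ → [β] (rule 2); /t/ → [ɾ] (rule 1).
All other segments surface unchanged.

4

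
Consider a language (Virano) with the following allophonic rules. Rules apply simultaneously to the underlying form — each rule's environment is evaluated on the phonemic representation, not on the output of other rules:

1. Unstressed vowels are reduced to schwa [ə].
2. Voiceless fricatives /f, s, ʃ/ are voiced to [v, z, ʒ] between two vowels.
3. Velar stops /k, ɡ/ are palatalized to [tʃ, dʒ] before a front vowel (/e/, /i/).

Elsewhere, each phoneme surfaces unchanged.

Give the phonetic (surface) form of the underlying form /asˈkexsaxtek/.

[əsˈtʃexsəxtək]

/a/ (word-initial): in an unstressed syllable, so rule 1 applies → [ə].
/s/ — between /a/ and /k/; rule 2 does not apply here → [s].
/k/ — between /s/ and /e/, before a front vowel — surfaces as [tʃ] (rule 3).
/e/ (between /k/ and /x/) fails the environment for rule 1, so it stays [e].
/x/ (between /e/ and /s/) is unaffected → [x].
/s/ — between /x/ and /a/; rule 2 does not apply here → [s].
Rule 1 applies to /a/ (between /s/ and /x/: in an unstressed syllable) → [ə].
/x/ (between /a/ and /t/): no rule targets it → [x].
/t/ stays [t].
/e/ meets the environment for rule 1 (in an unstressed syllable) → [ə].
/k/ (word-final) is in the target of rule 3 but the environment (before a front vowel) is not met → [k].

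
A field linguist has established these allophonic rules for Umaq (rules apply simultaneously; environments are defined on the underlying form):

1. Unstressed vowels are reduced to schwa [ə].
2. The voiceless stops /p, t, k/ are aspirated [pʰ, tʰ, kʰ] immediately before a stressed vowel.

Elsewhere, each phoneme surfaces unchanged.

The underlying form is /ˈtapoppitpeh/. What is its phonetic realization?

/t/ (word-initial): immediately before a stressed vowel, so rule 2 applies → [tʰ].
/a/ (between /t/ and /p/): rule 1 targets it, but not in an unstressed syllable → unchanged [a].
/p/ — between /a/ and /o/; rule 2 does not apply here → [p].
Rule 1 applies to /o/ (between /p/ and /p/: in an unstressed syllable) → [ə].
/p/ (between /o/ and /p/): rule 2 targets it, but not immediately before a stressed vowel → unchanged [p].
/p/ (between /p/ and /i/): rule 2 targets it, but not immediately before a stressed vowel → unchanged [p].
/i/ (between /p/ and /t/) occurs in an unstressed syllable → [ə] by rule 1.
/t/ (between /i/ and /p/) is in the target of rule 2 but the environment (immediately before a stressed vowel) is not met → [t].
/p/ — between /t/ and /e/; rule 2 does not apply here → [p].
/e/ (between /p/ and /h/) occurs in an unstressed syllable → [ə] by rule 1.
/h/ (word-final) is unaffected → [h].

[ˈtʰapəppətpəh]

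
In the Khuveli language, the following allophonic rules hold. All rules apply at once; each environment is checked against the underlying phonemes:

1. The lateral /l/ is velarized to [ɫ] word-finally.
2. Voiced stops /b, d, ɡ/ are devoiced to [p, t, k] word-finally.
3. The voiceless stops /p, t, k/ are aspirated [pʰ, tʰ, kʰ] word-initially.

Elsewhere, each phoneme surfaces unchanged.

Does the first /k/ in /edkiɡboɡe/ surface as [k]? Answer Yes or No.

/k/ — between /d/ and /i/; rule 3 does not apply here → [k].
The actual realization is [k], which matches [k].

Yes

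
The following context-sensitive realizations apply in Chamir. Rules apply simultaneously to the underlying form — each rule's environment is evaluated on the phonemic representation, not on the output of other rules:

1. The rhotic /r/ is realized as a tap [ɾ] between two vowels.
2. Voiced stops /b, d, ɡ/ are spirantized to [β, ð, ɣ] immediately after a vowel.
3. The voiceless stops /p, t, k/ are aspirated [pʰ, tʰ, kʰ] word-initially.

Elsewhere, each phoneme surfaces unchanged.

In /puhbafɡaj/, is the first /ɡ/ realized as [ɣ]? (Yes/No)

No

/ɡ/ (between /f/ and /a/) fails the environment for rule 2, so it stays [ɡ].
The actual realization is [ɡ], not [ɣ].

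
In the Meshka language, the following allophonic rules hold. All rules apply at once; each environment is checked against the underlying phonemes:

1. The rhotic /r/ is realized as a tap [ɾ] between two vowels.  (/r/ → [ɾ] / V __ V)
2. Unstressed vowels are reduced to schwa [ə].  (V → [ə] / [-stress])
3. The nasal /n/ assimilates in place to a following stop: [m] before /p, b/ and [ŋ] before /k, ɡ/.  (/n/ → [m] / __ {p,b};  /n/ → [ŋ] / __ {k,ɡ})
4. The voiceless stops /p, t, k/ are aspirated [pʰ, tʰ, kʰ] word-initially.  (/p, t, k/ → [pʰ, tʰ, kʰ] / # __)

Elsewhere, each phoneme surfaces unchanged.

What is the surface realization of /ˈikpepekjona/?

[ˈikpəpəkjənə]

/i/ (word-initial) fails the environment for rule 2, so it stays [i].
/k/ — between /i/ and /p/; rule 4 does not apply here → [k].
/p/ (between /k/ and /e/): rule 4 targets it, but not word-initially → unchanged [p].
/e/ — between /p/ and /p/, in an unstressed syllable — surfaces as [ə] (rule 2).
/p/ — between /e/ and /e/; rule 4 does not apply here → [p].
/e/ — between /p/ and /k/, in an unstressed syllable — surfaces as [ə] (rule 2).
/k/ — between /e/ and /j/; rule 4 does not apply here → [k].
/j/ stays [j].
Rule 2 applies to /o/ (between /j/ and /n/: in an unstressed syllable) → [ə].
/n/ (between /o/ and /a/): rule 3 targets it, but not before a labial or velar stop → unchanged [n].
/a/ — word-final, in an unstressed syllable — surfaces as [ə] (rule 2).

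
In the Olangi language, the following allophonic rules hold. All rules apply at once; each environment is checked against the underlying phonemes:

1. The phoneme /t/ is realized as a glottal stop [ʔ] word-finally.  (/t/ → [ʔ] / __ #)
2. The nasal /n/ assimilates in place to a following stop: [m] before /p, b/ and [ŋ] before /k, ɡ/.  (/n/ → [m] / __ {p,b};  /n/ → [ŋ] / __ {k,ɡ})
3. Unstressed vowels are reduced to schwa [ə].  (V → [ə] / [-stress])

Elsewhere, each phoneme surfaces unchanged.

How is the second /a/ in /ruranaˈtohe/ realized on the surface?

[ə]

Rule 3 applies to /a/ (between /n/ and /t/: in an unstressed syllable) → [ə].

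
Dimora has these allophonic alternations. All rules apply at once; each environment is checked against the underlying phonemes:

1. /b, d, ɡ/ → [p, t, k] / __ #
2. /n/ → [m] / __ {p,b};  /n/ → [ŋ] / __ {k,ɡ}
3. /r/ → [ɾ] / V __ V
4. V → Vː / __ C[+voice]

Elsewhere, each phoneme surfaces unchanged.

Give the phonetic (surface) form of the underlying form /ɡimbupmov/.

/ɡ/ (word-initial) is in the target of rule 1 but the environment (word-finally) is not met → [ɡ].
Rule 4 applies to /i/ (between /ɡ/ and /m/: before a voiced consonant) → [iː].
/b/ (between /m/ and /u/): rule 1 targets it, but not word-finally → unchanged [b].
/u/ — between /b/ and /p/; rule 4 does not apply here → [u].
Rule 4 applies to /o/ (between /m/ and /v/: before a voiced consonant) → [oː].

[ɡiːmbupmoːv]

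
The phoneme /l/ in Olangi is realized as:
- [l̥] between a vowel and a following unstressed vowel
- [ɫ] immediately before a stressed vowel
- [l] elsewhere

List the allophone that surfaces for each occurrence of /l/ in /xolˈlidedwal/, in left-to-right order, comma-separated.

[l], [ɫ], [l]

Occurrence 1 (position 3): no conditioning environment matches → elsewhere allophone [l].
Occurrence 2 (position 4): immediately before a stressed vowel → [ɫ].
Occurrence 3 (position 11): no conditioning environment matches → elsewhere allophone [l].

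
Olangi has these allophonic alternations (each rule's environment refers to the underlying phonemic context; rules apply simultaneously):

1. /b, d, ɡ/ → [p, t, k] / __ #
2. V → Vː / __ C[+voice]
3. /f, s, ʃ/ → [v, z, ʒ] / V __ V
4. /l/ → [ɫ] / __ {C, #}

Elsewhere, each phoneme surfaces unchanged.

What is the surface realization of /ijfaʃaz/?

/i/ (word-initial): before a voiced consonant, so rule 2 applies → [iː].
/j/ — not in any rule's target class → [j].
/f/ (between /j/ and /a/): rule 3 targets it, but not between two vowels → unchanged [f].
/a/ (between /f/ and /ʃ/): rule 2 targets it, but not before a voiced consonant → unchanged [a].
/ʃ/ — between /a/ and /a/, between two vowels — surfaces as [ʒ] (rule 3).
Rule 2 applies to /a/ (between /ʃ/ and /z/: before a voiced consonant) → [aː].
/z/ — not in any rule's target class → [z].

[iːjfaʒaːz]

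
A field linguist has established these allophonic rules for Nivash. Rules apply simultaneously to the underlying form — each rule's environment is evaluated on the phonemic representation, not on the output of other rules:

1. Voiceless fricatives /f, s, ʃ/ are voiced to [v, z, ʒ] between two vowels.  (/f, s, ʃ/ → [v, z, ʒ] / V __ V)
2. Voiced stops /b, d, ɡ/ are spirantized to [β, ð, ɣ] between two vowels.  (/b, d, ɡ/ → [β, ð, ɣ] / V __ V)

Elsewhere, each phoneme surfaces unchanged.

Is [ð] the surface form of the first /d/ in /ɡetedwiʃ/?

No

/d/ — between /e/ and /w/; rule 2 does not apply here → [d].
The actual realization is [d], not [ð].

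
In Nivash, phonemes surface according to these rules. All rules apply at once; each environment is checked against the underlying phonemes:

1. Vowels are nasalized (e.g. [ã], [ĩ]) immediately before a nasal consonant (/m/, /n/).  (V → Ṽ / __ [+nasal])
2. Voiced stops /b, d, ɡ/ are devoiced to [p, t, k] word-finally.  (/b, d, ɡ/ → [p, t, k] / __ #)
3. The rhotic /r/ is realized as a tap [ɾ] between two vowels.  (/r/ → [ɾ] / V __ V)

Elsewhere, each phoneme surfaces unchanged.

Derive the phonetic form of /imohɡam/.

[ĩmohɡãm]

Rule 1 applies to /i/ (word-initial: before a nasal consonant) → [ĩ].
/m/ (between /i/ and /o/): no rule targets it → [m].
/o/ — between /m/ and /h/; rule 1 does not apply here → [o].
/h/ stays [h].
/ɡ/ (between /h/ and /a/): rule 2 targets it, but not word-finally → unchanged [ɡ].
/a/ — between /ɡ/ and /m/, before a nasal consonant — surfaces as [ã] (rule 1).
/m/ (word-final) is unaffected → [m].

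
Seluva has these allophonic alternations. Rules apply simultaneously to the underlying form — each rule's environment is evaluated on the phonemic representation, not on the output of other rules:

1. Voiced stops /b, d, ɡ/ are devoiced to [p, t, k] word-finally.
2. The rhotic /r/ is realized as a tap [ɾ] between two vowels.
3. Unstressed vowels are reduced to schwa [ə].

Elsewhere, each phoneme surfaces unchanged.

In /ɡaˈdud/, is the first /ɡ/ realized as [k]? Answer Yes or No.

No

/ɡ/ — word-initial; rule 1 does not apply here → [ɡ].
The actual realization is [ɡ], not [k].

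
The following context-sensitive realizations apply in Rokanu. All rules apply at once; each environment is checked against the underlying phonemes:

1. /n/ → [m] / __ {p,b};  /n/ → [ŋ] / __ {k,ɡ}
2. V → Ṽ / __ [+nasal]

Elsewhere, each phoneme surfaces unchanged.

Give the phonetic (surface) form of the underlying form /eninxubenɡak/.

[ẽnĩnxubẽŋɡak]

/e/ — word-initial, before a nasal consonant — surfaces as [ẽ] (rule 2).
/n/ (between /e/ and /i/): rule 1 targets it, but not before a labial or velar stop → unchanged [n].
/i/ (between /n/ and /n/): before a nasal consonant, so rule 2 applies → [ĩ].
/n/ — between /i/ and /x/; rule 1 does not apply here → [n].
/x/ stays [x].
/u/ (between /x/ and /b/): rule 2 targets it, but not before a nasal consonant → unchanged [u].
/b/ stays [b].
/e/ — between /b/ and /n/, before a nasal consonant — surfaces as [ẽ] (rule 2).
Rule 1 applies to /n/ (between /e/ and /ɡ/: before a labial or velar stop) → [ŋ].
/ɡ/ (between /n/ and /a/): no rule targets it → [ɡ].
/a/ (between /ɡ/ and /k/): rule 2 targets it, but not before a nasal consonant → unchanged [a].
/k/ (word-final) is unaffected → [k].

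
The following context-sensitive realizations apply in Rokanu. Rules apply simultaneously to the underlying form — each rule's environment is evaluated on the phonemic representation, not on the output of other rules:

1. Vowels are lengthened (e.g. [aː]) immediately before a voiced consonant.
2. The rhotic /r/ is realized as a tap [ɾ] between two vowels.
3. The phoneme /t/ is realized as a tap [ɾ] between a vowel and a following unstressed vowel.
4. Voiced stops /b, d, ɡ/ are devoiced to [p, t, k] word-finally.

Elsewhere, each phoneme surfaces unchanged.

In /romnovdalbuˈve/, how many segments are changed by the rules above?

Segments that undergo a rule: /o/ → [oː] (rule 1); /o/ → [oː] (rule 1); /a/ → [aː] (rule 1); /u/ → [uː] (rule 1).
All other segments surface unchanged.

4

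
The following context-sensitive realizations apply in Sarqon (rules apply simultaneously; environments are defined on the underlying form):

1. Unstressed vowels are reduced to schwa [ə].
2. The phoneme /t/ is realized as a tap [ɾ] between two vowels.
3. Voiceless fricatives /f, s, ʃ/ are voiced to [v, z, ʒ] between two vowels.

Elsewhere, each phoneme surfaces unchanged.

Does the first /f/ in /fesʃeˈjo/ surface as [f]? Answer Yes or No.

Yes

/f/ — word-initial; rule 3 does not apply here → [f].
The actual realization is [f], which matches [f].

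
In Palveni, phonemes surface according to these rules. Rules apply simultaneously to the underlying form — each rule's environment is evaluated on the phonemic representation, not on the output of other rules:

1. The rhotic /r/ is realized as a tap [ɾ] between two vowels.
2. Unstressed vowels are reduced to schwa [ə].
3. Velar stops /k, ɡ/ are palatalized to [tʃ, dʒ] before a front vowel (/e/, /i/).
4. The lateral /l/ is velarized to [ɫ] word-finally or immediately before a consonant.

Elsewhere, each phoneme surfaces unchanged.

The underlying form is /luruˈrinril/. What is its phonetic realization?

[ləɾəˈɾinrəɫ]

/l/ (word-initial) is in the target of rule 4 but the environment (word-finally or immediately before a consonant) is not met → [l].
/u/ (between /l/ and /r/): in an unstressed syllable, so rule 2 applies → [ə].
/r/ meets the environment for rule 1 (between two vowels) → [ɾ].
/u/ meets the environment for rule 2 (in an unstressed syllable) → [ə].
Rule 1 applies to /r/ (between /u/ and /i/: between two vowels) → [ɾ].
/i/ (between /r/ and /n/): rule 2 targets it, but not in an unstressed syllable → unchanged [i].
/n/ (between /i/ and /r/): no rule targets it → [n].
/r/ (between /n/ and /i/) fails the environment for rule 1, so it stays [r].
/i/ meets the environment for rule 2 (in an unstressed syllable) → [ə].
/l/ (word-final): word-finally or immediately before a consonant, so rule 4 applies → [ɫ].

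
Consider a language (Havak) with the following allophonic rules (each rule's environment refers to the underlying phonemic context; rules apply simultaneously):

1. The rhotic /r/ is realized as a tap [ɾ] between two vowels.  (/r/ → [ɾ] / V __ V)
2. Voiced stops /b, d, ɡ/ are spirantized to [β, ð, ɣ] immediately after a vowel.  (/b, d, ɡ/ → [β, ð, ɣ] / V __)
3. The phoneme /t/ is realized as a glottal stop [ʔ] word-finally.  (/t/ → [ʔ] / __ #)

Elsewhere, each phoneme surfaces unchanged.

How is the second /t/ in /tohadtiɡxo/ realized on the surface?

/t/ (between /d/ and /i/) is in the target of rule 3 but the environment (word-finally) is not met → [t].

[t]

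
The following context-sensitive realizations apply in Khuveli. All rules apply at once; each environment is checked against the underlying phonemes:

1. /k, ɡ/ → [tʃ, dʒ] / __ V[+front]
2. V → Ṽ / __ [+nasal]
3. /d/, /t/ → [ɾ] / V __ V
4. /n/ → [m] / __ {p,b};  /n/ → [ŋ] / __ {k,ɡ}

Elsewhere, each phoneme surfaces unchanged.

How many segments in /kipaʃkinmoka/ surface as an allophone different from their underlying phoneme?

Segments that undergo a rule: /k/ → [tʃ] (rule 1); /k/ → [tʃ] (rule 1); /i/ → [ĩ] (rule 2).
All other segments surface unchanged.

3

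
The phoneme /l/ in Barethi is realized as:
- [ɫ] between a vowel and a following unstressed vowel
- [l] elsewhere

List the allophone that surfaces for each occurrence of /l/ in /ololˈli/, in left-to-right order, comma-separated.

Occurrence 1 (position 2): between a vowel and a following unstressed vowel → [ɫ].
Occurrence 2 (position 4): no conditioning environment matches → elsewhere allophone [l].
Occurrence 3 (position 5): no conditioning environment matches → elsewhere allophone [l].

[ɫ], [l], [l]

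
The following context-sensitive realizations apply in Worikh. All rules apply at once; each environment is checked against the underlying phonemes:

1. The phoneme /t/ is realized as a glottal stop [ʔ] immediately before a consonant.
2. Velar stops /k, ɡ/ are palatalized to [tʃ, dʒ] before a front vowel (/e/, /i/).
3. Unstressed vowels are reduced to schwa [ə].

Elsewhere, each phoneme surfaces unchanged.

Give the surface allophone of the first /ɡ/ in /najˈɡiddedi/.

[dʒ]

/ɡ/ meets the environment for rule 2 (before a front vowel) → [dʒ].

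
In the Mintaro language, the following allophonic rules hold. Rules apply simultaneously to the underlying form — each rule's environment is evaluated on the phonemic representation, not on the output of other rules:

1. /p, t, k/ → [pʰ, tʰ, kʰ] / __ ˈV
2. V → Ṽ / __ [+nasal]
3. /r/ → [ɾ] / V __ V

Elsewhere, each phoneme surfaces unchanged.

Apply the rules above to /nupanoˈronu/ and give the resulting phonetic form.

[nupãnoˈɾõnu]

/n/ — not in any rule's target class → [n].
/u/ (between /n/ and /p/) fails the environment for rule 2, so it stays [u].
/p/ (between /u/ and /a/) is in the target of rule 1 but the environment (immediately before a stressed vowel) is not met → [p].
/a/ — between /p/ and /n/, before a nasal consonant — surfaces as [ã] (rule 2).
/n/ (between /a/ and /o/) is unaffected → [n].
/o/ (between /n/ and /r/) is in the target of rule 2 but the environment (before a nasal consonant) is not met → [o].
Rule 3 applies to /r/ (between /o/ and /o/: between two vowels) → [ɾ].
/o/ — between /r/ and /n/, before a nasal consonant — surfaces as [õ] (rule 2).
/n/ — not in any rule's target class → [n].
/u/ (word-final): rule 2 targets it, but not before a nasal consonant → unchanged [u].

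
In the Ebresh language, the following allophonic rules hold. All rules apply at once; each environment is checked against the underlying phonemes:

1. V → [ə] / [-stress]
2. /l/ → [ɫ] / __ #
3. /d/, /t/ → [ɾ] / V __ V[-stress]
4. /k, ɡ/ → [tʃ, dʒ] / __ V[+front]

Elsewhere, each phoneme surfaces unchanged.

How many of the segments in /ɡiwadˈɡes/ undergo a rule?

4

Segments that undergo a rule: /ɡ/ → [dʒ] (rule 4); /i/ → [ə] (rule 1); /a/ → [ə] (rule 1); /ɡ/ → [dʒ] (rule 4).
All other segments surface unchanged.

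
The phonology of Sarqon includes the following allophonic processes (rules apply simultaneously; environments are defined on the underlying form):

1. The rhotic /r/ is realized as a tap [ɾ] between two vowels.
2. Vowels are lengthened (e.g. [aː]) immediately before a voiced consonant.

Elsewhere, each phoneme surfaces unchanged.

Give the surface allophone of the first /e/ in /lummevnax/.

/e/ (between /m/ and /v/) occurs before a voiced consonant → [eː] by rule 2.

[eː]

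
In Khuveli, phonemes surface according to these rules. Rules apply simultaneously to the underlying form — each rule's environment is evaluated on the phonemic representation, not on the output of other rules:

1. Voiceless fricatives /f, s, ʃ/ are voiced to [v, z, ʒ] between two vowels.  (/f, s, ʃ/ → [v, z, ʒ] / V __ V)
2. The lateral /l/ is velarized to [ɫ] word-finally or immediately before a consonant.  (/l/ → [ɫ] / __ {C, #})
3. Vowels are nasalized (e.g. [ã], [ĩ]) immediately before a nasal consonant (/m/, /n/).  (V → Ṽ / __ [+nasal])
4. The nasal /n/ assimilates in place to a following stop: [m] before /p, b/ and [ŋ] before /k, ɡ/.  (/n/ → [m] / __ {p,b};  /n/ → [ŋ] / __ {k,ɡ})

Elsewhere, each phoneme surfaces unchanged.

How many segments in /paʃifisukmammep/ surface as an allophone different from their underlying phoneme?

4

Segments that undergo a rule: /ʃ/ → [ʒ] (rule 1); /f/ → [v] (rule 1); /s/ → [z] (rule 1); /a/ → [ã] (rule 3).
All other segments surface unchanged.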